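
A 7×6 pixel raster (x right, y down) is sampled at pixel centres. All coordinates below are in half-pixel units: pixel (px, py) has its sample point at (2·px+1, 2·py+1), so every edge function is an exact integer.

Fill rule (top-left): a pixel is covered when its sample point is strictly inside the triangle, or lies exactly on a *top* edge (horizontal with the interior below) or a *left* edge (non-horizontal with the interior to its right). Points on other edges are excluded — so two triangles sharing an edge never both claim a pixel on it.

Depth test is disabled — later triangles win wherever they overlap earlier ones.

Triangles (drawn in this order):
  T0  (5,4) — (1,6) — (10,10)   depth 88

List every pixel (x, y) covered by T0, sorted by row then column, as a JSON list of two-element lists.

T0:
  2·area = 34  (B↔C swapped to make it positive)
  edge (5, 4)→(10, 10): d=(5,6) right/bottom  bias=-1
  edge (10, 10)→(1, 6): d=(-9,-4) top-left  bias=+0
  edge (1, 6)→(5, 4): d=(4,-2) top-left  bias=+0
    (5,0)@(11, 1): e=[-51,85,0] → ·  [on edge]
    (3,1)@(7, 3): e=[-17,51,0] → ·  [on edge]
    (1,2)@(3, 5): e=[17,17,0] → █  [on edge]
    (2,2)@(5, 5): e=[5,25,4] → █
    (3,2)@(7, 5): e=[-7,33,8] → ·
    (1,3)@(3, 7): e=[27,-1,8] → ·
    (2,3)@(5, 7): e=[15,7,12] → █
    (3,3)@(7, 7): e=[3,15,16] → █
    (4,3)@(9, 7): e=[-9,23,20] → ·
    (2,4)@(5, 9): e=[25,-11,20] → ·
    (3,4)@(7, 9): e=[13,-3,24] → ·
    (4,4)@(9, 9): e=[1,5,28] → █
  covered (5 px):
    · · · · · · ·
    · · · · · · ·
    · █ █ · · · ·
    · · █ █ · · ·
    · · · · █ · ·
    · · · · · · ·

Result: [[1,2],[2,2],[2,3],[3,3],[4,4]]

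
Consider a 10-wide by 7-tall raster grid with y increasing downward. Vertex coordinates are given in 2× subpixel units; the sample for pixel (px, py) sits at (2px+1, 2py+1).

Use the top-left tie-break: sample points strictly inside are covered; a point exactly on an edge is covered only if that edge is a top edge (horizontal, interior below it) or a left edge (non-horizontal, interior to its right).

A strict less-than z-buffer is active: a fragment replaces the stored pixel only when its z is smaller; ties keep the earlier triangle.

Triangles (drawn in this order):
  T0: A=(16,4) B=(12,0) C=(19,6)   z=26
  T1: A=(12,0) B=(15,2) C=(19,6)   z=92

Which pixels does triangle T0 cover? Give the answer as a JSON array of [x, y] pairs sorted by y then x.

T0:
  2·area = 4
  edge (16, 4)→(12, 0): d=(-4,-4) top-left  bias=+0
  edge (12, 0)→(19, 6): d=(7,6) right/bottom  bias=-1
  edge (19, 6)→(16, 4): d=(-3,-2) top-left  bias=+0
    (6,0)@(13, 1): e=[0,1,3] → █  [on edge]
    (7,0)@(15, 1): e=[8,-11,7] → ·
    (6,1)@(13, 3): e=[-8,15,-3] → ·
    (7,1)@(15, 3): e=[0,3,1] → █  [on edge]
    (8,1)@(17, 3): e=[8,-9,5] → ·
    (7,2)@(15, 5): e=[-8,17,-5] → ·
    (8,2)@(17, 5): e=[0,5,-1] → ·  [on edge]
    (9,3)@(19, 7): e=[0,7,-3] → ·  [on edge]
  covered (2 px):
    · · · · · · █ · · ·
    · · · · · · · █ · ·
    · · · · · · · · · ·
    · · · · · · · · · ·
    · · · · · · · · · ·
    · · · · · · · · · ·
    · · · · · · · · · ·
T1:
  2·area = 4
  edge (12, 0)→(15, 2): d=(3,2) right/bottom  bias=-1
  edge (15, 2)→(19, 6): d=(4,4) right/bottom  bias=-1
  edge (19, 6)→(12, 0): d=(-7,-6) top-left  bias=+0
  covered (0 px):
    · · · · · · · · · ·
    · · · · · · · · · ·
    · · · · · · · · · ·
    · · · · · · · · · ·
    · · · · · · · · · ·
    · · · · · · · · · ·
    · · · · · · · · · ·

Final: [[6,0],[7,1]]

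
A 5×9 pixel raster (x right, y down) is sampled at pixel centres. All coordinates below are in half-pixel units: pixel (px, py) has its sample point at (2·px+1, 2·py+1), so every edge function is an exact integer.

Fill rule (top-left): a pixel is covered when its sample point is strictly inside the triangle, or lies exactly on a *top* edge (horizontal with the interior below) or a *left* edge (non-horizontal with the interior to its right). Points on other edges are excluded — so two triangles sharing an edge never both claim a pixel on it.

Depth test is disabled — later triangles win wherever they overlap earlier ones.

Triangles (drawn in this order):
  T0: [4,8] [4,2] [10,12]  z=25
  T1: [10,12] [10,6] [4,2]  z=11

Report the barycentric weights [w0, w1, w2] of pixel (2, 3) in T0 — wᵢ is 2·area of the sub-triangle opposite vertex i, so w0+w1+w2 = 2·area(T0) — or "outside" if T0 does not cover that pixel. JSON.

T0:
  2·area = 36
  edge (4, 8)→(4, 2): d=(0,-6) top-left  bias=+0
  edge (4, 2)→(10, 12): d=(6,10) right/bottom  bias=-1
  edge (10, 12)→(4, 8): d=(-6,-4) top-left  bias=+0
    (2,2)@(5, 5): e=[6,8,22] → #
    (3,2)@(7, 5): e=[18,-12,30] → ·
    (2,3)@(5, 7): e=[6,20,10] → #
    (3,3)@(7, 7): e=[18,0,18] → ·  [on edge]
    (2,4)@(5, 9): e=[6,32,-2] → ·
    (3,4)@(7, 9): e=[18,12,6] → #
    (4,4)@(9, 9): e=[30,-8,14] → ·
    (3,5)@(7, 11): e=[18,24,-6] → ·
    (4,5)@(9, 11): e=[30,4,2] → #
    (4,6)@(9, 13): e=[30,16,-10] → ·
  covered (4 px):
    · · · · ·
    · · · · ·
    · · # · ·
    · · # · ·
    · · · # ·
    · · · · #
    · · · · ·
    · · · · ·
    · · · · ·
T1:
  2·area = 36  (B↔C swapped to make it positive)
  edge (10, 12)→(4, 2): d=(-6,-10) top-left  bias=+0
  edge (4, 2)→(10, 6): d=(6,4) right/bottom  bias=-1
  edge (10, 6)→(10, 12): d=(0,6) right/bottom  bias=-1
    (2,1)@(5, 3): e=[4,2,30] → #
    (3,1)@(7, 3): e=[24,-6,18] → ·
    (2,2)@(5, 5): e=[-8,14,30] → ·
    (3,2)@(7, 5): e=[12,6,18] → #
    (4,2)@(9, 5): e=[32,-2,6] → ·
    (3,3)@(7, 7): e=[0,18,18] → #  [on edge]
    (4,3)@(9, 7): e=[20,10,6] → #
    (3,4)@(7, 9): e=[-12,30,18] → ·
    (4,4)@(9, 9): e=[8,22,6] → #
    (4,5)@(9, 11): e=[-4,34,6] → ·
  covered (5 px):
    · · · · ·
    · · # · ·
    · · · # ·
    · · · # #
    · · · · #
    · · · · ·
    · · · · ·
    · · · · ·
    · · · · ·

Answer: [20,10,6]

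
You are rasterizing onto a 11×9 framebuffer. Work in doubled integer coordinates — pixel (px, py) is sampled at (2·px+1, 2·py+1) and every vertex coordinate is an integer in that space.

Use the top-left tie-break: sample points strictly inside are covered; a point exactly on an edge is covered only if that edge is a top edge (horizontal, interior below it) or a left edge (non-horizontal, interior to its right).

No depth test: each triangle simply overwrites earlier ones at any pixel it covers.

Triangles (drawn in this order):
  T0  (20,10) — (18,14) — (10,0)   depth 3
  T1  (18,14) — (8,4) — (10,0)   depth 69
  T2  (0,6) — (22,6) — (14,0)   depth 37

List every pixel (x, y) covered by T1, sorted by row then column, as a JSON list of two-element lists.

T0:
  2·area = 60
  edge (20, 10)→(18, 14): d=(-2,4) right/bottom  bias=-1
  edge (18, 14)→(10, 0): d=(-8,-14) top-left  bias=+0
  edge (10, 0)→(20, 10): d=(10,10) right/bottom  bias=-1
    (5,0)@(11, 1): e=[54,6,0] → .  [on edge]
    (6,1)@(13, 3): e=[42,18,0] → .  [on edge]
    (6,2)@(13, 5): e=[38,2,20] → X
    (7,2)@(15, 5): e=[30,30,0] → .  [on edge]
    (6,3)@(13, 7): e=[34,-14,40] → .
    (7,3)@(15, 7): e=[26,14,20] → X
    (8,3)@(17, 7): e=[18,42,0] → .  [on edge]
    (7,4)@(15, 9): e=[22,-2,40] → .
    (8,4)@(17, 9): e=[14,26,20] → X
    (9,4)@(19, 9): e=[6,54,0] → .  [on edge]
    (8,5)@(17, 11): e=[10,10,40] → X
    (9,5)@(19, 11): e=[2,38,20] → X
    (10,5)@(21, 11): e=[-6,66,0] → .  [on edge]
  covered (5 px):
    . . . . . . . . . . .
    . . . . . . . . . . .
    . . . . . . X . . . .
    . . . . . . . X . . .
    . . . . . . . . X . .
    . . . . . . . . X X .
    . . . . . . . . . . .
    . . . . . . . . . . .
    . . . . . . . . . . .
T1:
  2·area = 60
  edge (18, 14)→(8, 4): d=(-10,-10) top-left  bias=+0
  edge (8, 4)→(10, 0): d=(2,-4) top-left  bias=+0
  edge (10, 0)→(18, 14): d=(8,14) right/bottom  bias=-1
    (2,0)@(5, 1): e=[0,-18,78] → .  [on edge]
    (3,1)@(7, 3): e=[0,-6,66] → .  [on edge]
    (4,1)@(9, 3): e=[20,2,38] → X
    (5,1)@(11, 3): e=[40,10,10] → X
    (6,1)@(13, 3): e=[60,18,-18] → .
    (4,2)@(9, 5): e=[0,6,54] → X  [on edge]
    (6,2)@(13, 5): e=[40,22,-2] → .
    (4,3)@(9, 7): e=[-20,10,70] → .
    (5,3)@(11, 7): e=[0,18,42] → X  [on edge]
    (6,3)@(13, 7): e=[20,26,14] → X
    (7,3)@(15, 7): e=[40,34,-14] → .
    (5,4)@(11, 9): e=[-20,22,58] → .
    (6,4)@(13, 9): e=[0,30,30] → X  [on edge]
    (7,5)@(15, 11): e=[0,42,18] → X  [on edge]
    (8,6)@(17, 13): e=[0,54,6] → X  [on edge]
    (9,7)@(19, 15): e=[0,66,-6] → .  [on edge]
    (10,8)@(21, 17): e=[0,78,-18] → .  [on edge]
  covered (10 px):
    . . . . . . . . . . .
    . . . . X X . . . . .
    . . . . X X . . . . .
    . . . . . X X . . . .
    . . . . . . X X . . .
    . . . . . . . X . . .
    . . . . . . . . X . .
    . . . . . . . . . . .
    . . . . . . . . . . .
T2:
  2·area = 132  (B↔C swapped to make it positive)
  edge (0, 6)→(14, 0): d=(14,-6) top-left  bias=+0
  edge (14, 0)→(22, 6): d=(8,6) right/bottom  bias=-1
  edge (22, 6)→(0, 6): d=(-22,0) right/bottom  bias=-1
    (6,0)@(13, 1): e=[8,14,110] → X
    (7,0)@(15, 1): e=[20,2,110] → X
    (8,0)@(17, 1): e=[32,-10,110] → .
    (3,1)@(7, 3): e=[0,66,66] → X  [on edge]
    (4,1)@(9, 3): e=[12,54,66] → X
    (5,1)@(11, 3): e=[24,42,66] → X
    (8,1)@(17, 3): e=[60,6,66] → X
    (9,1)@(19, 3): e=[72,-6,66] → .
    (1,2)@(3, 5): e=[4,106,22] → X
    (2,2)@(5, 5): e=[16,94,22] → X
    (9,2)@(19, 5): e=[100,10,22] → X
    (10,2)@(21, 5): e=[112,-2,22] → .
  covered (17 px):
    . . . . . . X X . . .
    . . . X X X X X X . .
    . X X X X X X X X X .
    . . . . . . . . . . .
    . . . . . . . . . . .
    . . . . . . . . . . .
    . . . . . . . . . . .
    . . . . . . . . . . .
    . . . . . . . . . . .

Final: [[4,1],[5,1],[4,2],[5,2],[5,3],[6,3],[6,4],[7,4],[7,5],[8,6]]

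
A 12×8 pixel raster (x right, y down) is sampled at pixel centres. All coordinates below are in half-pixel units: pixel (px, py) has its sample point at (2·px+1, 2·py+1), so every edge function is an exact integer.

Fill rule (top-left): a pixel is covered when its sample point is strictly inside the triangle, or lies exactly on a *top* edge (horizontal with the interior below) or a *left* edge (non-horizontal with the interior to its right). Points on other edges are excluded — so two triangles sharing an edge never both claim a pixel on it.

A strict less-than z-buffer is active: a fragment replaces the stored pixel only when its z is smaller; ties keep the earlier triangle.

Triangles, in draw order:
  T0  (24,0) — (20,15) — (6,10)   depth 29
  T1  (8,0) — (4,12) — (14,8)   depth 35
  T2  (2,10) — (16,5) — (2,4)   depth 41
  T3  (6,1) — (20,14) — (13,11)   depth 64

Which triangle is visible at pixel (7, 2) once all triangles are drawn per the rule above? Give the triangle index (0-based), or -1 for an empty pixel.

T0:
  2·area = 230
  edge (24, 0)→(20, 15): d=(-4,15) right/bottom  bias=-1
  edge (20, 15)→(6, 10): d=(-14,-5) top-left  bias=+0
  edge (6, 10)→(24, 0): d=(18,-10) top-left  bias=+0
    (11,0)@(23, 1): e=[11,211,8] → X
    (9,1)@(19, 3): e=[63,163,4] → X
    (10,1)@(21, 3): e=[33,173,24] → X
    (7,2)@(15, 5): e=[115,115,0] → X  [on edge]
    (8,2)@(17, 5): e=[85,125,20] → X
    (11,2)@(23, 5): e=[-5,155,80] → .
    (6,3)@(13, 7): e=[137,77,16] → X
    (11,3)@(23, 7): e=[-13,127,116] → .
    (4,4)@(9, 9): e=[189,29,12] → X
    (5,4)@(11, 9): e=[159,39,32] → X
    (11,4)@(23, 9): e=[-21,99,152] → .
    (4,5)@(9, 11): e=[181,1,48] → X
  covered (30 px):
    . . . . . . . . . . . X
    . . . . . . . . . X X X
    . . . . . . . X X X X .
    . . . . . . X X X X X .
    . . . . X X X X X X X .
    . . . . X X X X X X X .
    . . . . . . . X X X . .
    . . . . . . . . . . . .
T1:
  2·area = 104  (B↔C swapped to make it positive)
  edge (8, 0)→(14, 8): d=(6,8) right/bottom  bias=-1
  edge (14, 8)→(4, 12): d=(-10,4) right/bottom  bias=-1
  edge (4, 12)→(8, 0): d=(4,-12) top-left  bias=+0
    (3,1)@(7, 3): e=[26,78,0] → X  [on edge]
    (4,1)@(9, 3): e=[10,70,24] → X
    (5,1)@(11, 3): e=[-6,62,48] → .
    (3,2)@(7, 5): e=[38,58,8] → X
    (5,2)@(11, 5): e=[6,42,56] → X
    (6,2)@(13, 5): e=[-10,34,80] → .
    (3,3)@(7, 7): e=[50,38,16] → X
    (6,3)@(13, 7): e=[2,14,88] → X
    (7,3)@(15, 7): e=[-14,6,112] → .
    (2,4)@(5, 9): e=[78,26,0] → X  [on edge]
    (6,4)@(13, 9): e=[14,-6,96] → .
    (2,5)@(5, 11): e=[90,6,8] → X
    (1,7)@(3, 15): e=[130,-26,0] → .  [on edge]
  covered (14 px):
    . . . . . . . . . . . .
    . . . X X . . . . . . .
    . . . X X X . . . . . .
    . . . X X X X . . . . .
    . . X X X X . . . . . .
    . . X . . . . . . . . .
    . . . . . . . . . . . .
    . . . . . . . . . . . .
T2:
  2·area = 84  (B↔C swapped to make it positive)
  edge (2, 10)→(2, 4): d=(0,-6) top-left  bias=+0
  edge (2, 4)→(16, 5): d=(14,1) right/bottom  bias=-1
  edge (16, 5)→(2, 10): d=(-14,5) right/bottom  bias=-1
    (1,2)@(3, 5): e=[6,13,65] → X
    (2,2)@(5, 5): e=[18,11,55] → X
    (3,2)@(7, 5): e=[30,9,45] → X
    (4,2)@(9, 5): e=[42,7,35] → X
    (5,2)@(11, 5): e=[54,5,25] → X
    (6,2)@(13, 5): e=[66,3,15] → X
    (7,2)@(15, 5): e=[78,1,5] → X
    (8,2)@(17, 5): e=[90,-1,-5] → .
    (1,3)@(3, 7): e=[6,41,37] → X
    (5,3)@(11, 7): e=[54,33,-3] → .
    (6,3)@(13, 7): e=[66,31,-13] → .
    (7,3)@(15, 7): e=[78,29,-23] → .
  covered (12 px):
    . . . . . . . . . . . .
    . . . . . . . . . . . .
    . X X X X X X X . . . .
    . X X X X . . . . . . .
    . X . . . . . . . . . .
    . . . . . . . . . . . .
    . . . . . . . . . . . .
    . . . . . . . . . . . .
T3:
  2·area = 49
  edge (6, 1)→(20, 14): d=(14,13) right/bottom  bias=-1
  edge (20, 14)→(13, 11): d=(-7,-3) top-left  bias=+0
  edge (13, 11)→(6, 1): d=(-7,-10) top-left  bias=+0
    (4,2)@(9, 5): e=[17,30,2] → X
    (5,2)@(11, 5): e=[-9,36,22] → .
    (4,3)@(9, 7): e=[45,16,-12] → .
    (5,3)@(11, 7): e=[19,22,8] → X
    (6,3)@(13, 7): e=[-7,28,28] → .
    (5,4)@(11, 9): e=[47,8,-6] → .
    (6,4)@(13, 9): e=[21,14,14] → X
    (7,4)@(15, 9): e=[-5,20,34] → .
    (6,5)@(13, 11): e=[49,0,0] → X  [on edge]
    (7,5)@(15, 11): e=[23,6,20] → X
    (8,5)@(17, 11): e=[-3,12,40] → .
    (6,6)@(13, 13): e=[77,-14,-14] → .
  covered (5 px):
    . . . . . . . . . . . .
    . . . . . . . . . . . .
    . . . . X . . . . . . .
    . . . . . X . . . . . .
    . . . . . . X . . . . .
    . . . . . . X X . . . .
    . . . . . . . . . . . .
    . . . . . . . . . . . .

Z-buffer (winner per pixel, '.' = empty):
  . . . . . . . . . . . 0
  . . . 1 1 . . . . 0 0 0
  . 2 2 1 1 1 2 0 0 0 0 .
  . 2 2 1 1 1 0 0 0 0 0 .
  . 2 1 1 0 0 0 0 0 0 0 .
  . . 1 . 0 0 0 0 0 0 0 .
  . . . . . . . 0 0 0 . .
  . . . . . . . . . . . .

Final: 0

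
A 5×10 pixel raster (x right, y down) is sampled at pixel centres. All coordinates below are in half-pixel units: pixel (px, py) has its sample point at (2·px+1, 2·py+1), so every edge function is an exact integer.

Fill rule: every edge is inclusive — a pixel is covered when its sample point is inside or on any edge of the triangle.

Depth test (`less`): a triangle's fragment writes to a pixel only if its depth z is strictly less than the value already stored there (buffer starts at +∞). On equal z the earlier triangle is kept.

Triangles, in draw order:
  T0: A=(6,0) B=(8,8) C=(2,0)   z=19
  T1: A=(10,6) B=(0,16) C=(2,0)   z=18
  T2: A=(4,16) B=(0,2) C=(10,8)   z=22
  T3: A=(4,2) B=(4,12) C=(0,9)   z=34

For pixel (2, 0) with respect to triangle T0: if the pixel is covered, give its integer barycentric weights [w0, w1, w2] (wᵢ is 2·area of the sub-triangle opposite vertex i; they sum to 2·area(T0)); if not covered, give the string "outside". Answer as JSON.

T0:
  2·area = 32
  edge (6, 0)→(8, 8): d=(2,8) inclusive
  edge (8, 8)→(2, 0): d=(-6,-8) inclusive
  edge (2, 0)→(6, 0): d=(4,0) inclusive
    (1,0)@(3, 1): e=[26,2,4] → █
    (2,0)@(5, 1): e=[10,18,4] → █
    (3,0)@(7, 1): e=[-6,34,4] → ·
    (1,1)@(3, 3): e=[30,-10,12] → ·
    (2,1)@(5, 3): e=[14,6,12] → █
    (3,1)@(7, 3): e=[-2,22,12] → ·
    (2,2)@(5, 5): e=[18,-6,20] → ·
    (3,2)@(7, 5): e=[2,10,20] → █
    (4,2)@(9, 5): e=[-14,26,20] → ·
    (3,3)@(7, 7): e=[6,-2,28] → ·
  covered (4 px):
    · █ █ · ·
    · · █ · ·
    · · · █ ·
    · · · · ·
    · · · · ·
    · · · · ·
    · · · · ·
    · · · · ·
    · · · · ·
    · · · · ·
T1:
  2·area = 140
  edge (10, 6)→(0, 16): d=(-10,10) inclusive
  edge (0, 16)→(2, 0): d=(2,-16) inclusive
  edge (2, 0)→(10, 6): d=(8,6) inclusive
    (1,0)@(3, 1): e=[120,18,2] → █
    (2,0)@(5, 1): e=[100,50,-10] → ·
    (1,1)@(3, 3): e=[100,22,18] → █
    (2,1)@(5, 3): e=[80,54,6] → █
    (3,1)@(7, 3): e=[60,86,-6] → ·
    (1,2)@(3, 5): e=[80,26,34] → █
    (3,2)@(7, 5): e=[40,90,10] → █
    (4,2)@(9, 5): e=[20,122,-2] → ·
    (1,3)@(3, 7): e=[60,30,50] → █
    (4,3)@(9, 7): e=[0,126,14] → █  [on edge]
    (0,4)@(1, 9): e=[60,2,78] → █
    (3,4)@(7, 9): e=[0,98,42] → █  [on edge]
    (2,5)@(5, 11): e=[0,70,70] → █  [on edge]
    (1,6)@(3, 13): e=[0,42,98] → █  [on edge]
    (0,7)@(1, 15): e=[0,14,126] → █  [on edge]
  covered (20 px):
    · █ · · ·
    · █ █ · ·
    · █ █ █ ·
    · █ █ █ █
    █ █ █ █ ·
    █ █ █ · ·
    █ █ · · ·
    █ · · · ·
    · · · · ·
    · · · · ·
T2:
  2·area = 116
  edge (4, 16)→(0, 2): d=(-4,-14) inclusive
  edge (0, 2)→(10, 8): d=(10,6) inclusive
  edge (10, 8)→(4, 16): d=(-6,8) inclusive
    (0,1)@(1, 3): e=[10,4,102] → █
    (1,1)@(3, 3): e=[38,-8,86] → ·
    (0,2)@(1, 5): e=[2,24,90] → █
    (1,2)@(3, 5): e=[30,12,74] → █
    (2,2)@(5, 5): e=[58,0,58] → █  [on edge]
    (3,2)@(7, 5): e=[86,-12,42] → ·
    (0,3)@(1, 7): e=[-6,44,78] → ·
    (1,3)@(3, 7): e=[22,32,62] → █
    (3,3)@(7, 7): e=[78,8,30] → █
    (4,3)@(9, 7): e=[106,-4,14] → ·
    (1,4)@(3, 9): e=[14,52,50] → █
    (4,4)@(9, 9): e=[98,16,2] → █
  covered (15 px):
    · · · · ·
    █ · · · ·
    █ █ █ · ·
    · █ █ █ ·
    · █ █ █ █
    · █ █ █ ·
    · · █ · ·
    · · · · ·
    · · · · ·
    · · · · ·
T3:
  2·area = 40
  edge (4, 2)→(4, 12): d=(0,10) inclusive
  edge (4, 12)→(0, 9): d=(-4,-3) inclusive
  edge (0, 9)→(4, 2): d=(4,-7) inclusive
    (1,2)@(3, 5): e=[10,25,5] → █
    (2,2)@(5, 5): e=[-10,31,19] → ·
    (1,3)@(3, 7): e=[10,17,13] → █
    (2,3)@(5, 7): e=[-10,23,27] → ·
    (0,4)@(1, 9): e=[30,3,7] → █
    (2,4)@(5, 9): e=[-10,15,35] → ·
    (0,5)@(1, 11): e=[30,-5,15] → ·
    (1,5)@(3, 11): e=[10,1,29] → █
    (2,5)@(5, 11): e=[-10,7,43] → ·
    (1,6)@(3, 13): e=[10,-7,37] → ·
  covered (5 px):
    · · · · ·
    · · · · ·
    · █ · · ·
    · █ · · ·
    █ █ · · ·
    · █ · · ·
    · · · · ·
    · · · · ·
    · · · · ·
    · · · · ·

Result: [18,4,10]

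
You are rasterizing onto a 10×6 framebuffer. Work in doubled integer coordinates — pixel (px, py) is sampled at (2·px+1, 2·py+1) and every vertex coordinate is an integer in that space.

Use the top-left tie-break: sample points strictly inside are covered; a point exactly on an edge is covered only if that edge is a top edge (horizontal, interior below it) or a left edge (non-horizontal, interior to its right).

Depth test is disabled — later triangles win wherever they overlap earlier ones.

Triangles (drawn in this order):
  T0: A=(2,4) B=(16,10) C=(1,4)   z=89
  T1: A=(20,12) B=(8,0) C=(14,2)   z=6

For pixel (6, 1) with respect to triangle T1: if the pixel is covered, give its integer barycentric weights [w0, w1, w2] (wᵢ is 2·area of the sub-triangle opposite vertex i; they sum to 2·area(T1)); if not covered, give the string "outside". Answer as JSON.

T0:
  2·area = 6
  edge (2, 4)→(16, 10): d=(14,6) right/bottom  bias=-1
  edge (16, 10)→(1, 4): d=(-15,-6) top-left  bias=+0
  edge (1, 4)→(2, 4): d=(1,0) top-left  bias=+0
    (4,3)@(9, 7): e=[0,3,3] → .  [on edge]
  covered (0 px):
    . . . . . . . . . .
    . . . . . . . . . .
    . . . . . . . . . .
    . . . . . . . . . .
    . . . . . . . . . .
    . . . . . . . . . .
T1:
  2·area = 48
  edge (20, 12)→(8, 0): d=(-12,-12) top-left  bias=+0
  edge (8, 0)→(14, 2): d=(6,2) right/bottom  bias=-1
  edge (14, 2)→(20, 12): d=(6,10) right/bottom  bias=-1
    (4,0)@(9, 1): e=[0,4,44] → X  [on edge]
    (5,0)@(11, 1): e=[24,0,24] → .  [on edge]
    (4,1)@(9, 3): e=[-24,16,56] → .
    (5,1)@(11, 3): e=[0,12,36] → X  [on edge]
    (6,1)@(13, 3): e=[24,8,16] → X
    (7,1)@(15, 3): e=[48,4,-4] → .
    (8,1)@(17, 3): e=[72,0,-24] → .  [on edge]
    (5,2)@(11, 5): e=[-24,24,48] → .
    (6,2)@(13, 5): e=[0,20,28] → X  [on edge]
    (7,2)@(15, 5): e=[24,16,8] → X
    (8,2)@(17, 5): e=[48,12,-12] → .
    (6,3)@(13, 7): e=[-24,32,40] → .
    (7,3)@(15, 7): e=[0,28,20] → X  [on edge]
    (8,3)@(17, 7): e=[24,24,0] → .  [on edge]
    (8,4)@(17, 9): e=[0,36,12] → X  [on edge]
    (9,5)@(19, 11): e=[0,44,4] → X  [on edge]
  covered (8 px):
    . . . . X . . . . .
    . . . . . X X . . .
    . . . . . . X X . .
    . . . . . . . X . .
    . . . . . . . . X .
    . . . . . . . . . X

Answer: [8,16,24]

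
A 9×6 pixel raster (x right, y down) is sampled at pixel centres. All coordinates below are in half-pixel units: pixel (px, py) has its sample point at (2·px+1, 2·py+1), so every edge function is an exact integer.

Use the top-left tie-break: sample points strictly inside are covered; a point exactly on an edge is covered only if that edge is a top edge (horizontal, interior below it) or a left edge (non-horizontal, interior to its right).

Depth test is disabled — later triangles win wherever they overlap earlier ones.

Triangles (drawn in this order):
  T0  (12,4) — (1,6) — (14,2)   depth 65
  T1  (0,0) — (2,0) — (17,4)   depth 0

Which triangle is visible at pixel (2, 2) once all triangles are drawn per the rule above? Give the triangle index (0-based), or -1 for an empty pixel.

T0:
  2·area = 18
  edge (12, 4)→(1, 6): d=(-11,2) right/bottom  bias=-1
  edge (1, 6)→(14, 2): d=(13,-4) top-left  bias=+0
  edge (14, 2)→(12, 4): d=(-2,2) right/bottom  bias=-1
    (7,0)@(15, 1): e=[27,-9,0] → ·  [on edge]
    (5,1)@(11, 3): e=[13,1,4] → █
    (6,1)@(13, 3): e=[9,9,0] → ·  [on edge]
    (2,2)@(5, 5): e=[3,3,12] → █
    (3,2)@(7, 5): e=[-1,11,8] → ·
    (5,2)@(11, 5): e=[-9,27,0] → ·  [on edge]
    (2,3)@(5, 7): e=[-19,29,8] → ·
    (4,3)@(9, 7): e=[-27,45,0] → ·  [on edge]
    (3,4)@(7, 9): e=[-45,63,0] → ·  [on edge]
    (2,5)@(5, 11): e=[-63,81,0] → ·  [on edge]
  covered (2 px):
    · · · · · · · · ·
    · · · · · █ · · ·
    · · █ · · · · · ·
    · · · · · · · · ·
    · · · · · · · · ·
    · · · · · · · · ·
T1:
  2·area = 8
  edge (0, 0)→(2, 0): d=(2,0) top-left  bias=+0
  edge (2, 0)→(17, 4): d=(15,4) right/bottom  bias=-1
  edge (17, 4)→(0, 0): d=(-17,-4) top-left  bias=+0
    (2,0)@(5, 1): e=[2,3,3] → █
    (3,0)@(7, 1): e=[2,-5,11] → ·
    (2,1)@(5, 3): e=[6,33,-31] → ·
    (6,1)@(13, 3): e=[6,1,1] → █
    (7,1)@(15, 3): e=[6,-7,9] → ·
    (6,2)@(13, 5): e=[10,31,-33] → ·
  covered (2 px):
    · · █ · · · · · ·
    · · · · · · █ · ·
    · · · · · · · · ·
    · · · · · · · · ·
    · · · · · · · · ·
    · · · · · · · · ·

Z-buffer (winner per pixel, '.' = empty):
  . . 1 . . . . . .
  . . . . . 0 1 . .
  . . 0 . . . . . .
  . . . . . . . . .
  . . . . . . . . .
  . . . . . . . . .

Final: 0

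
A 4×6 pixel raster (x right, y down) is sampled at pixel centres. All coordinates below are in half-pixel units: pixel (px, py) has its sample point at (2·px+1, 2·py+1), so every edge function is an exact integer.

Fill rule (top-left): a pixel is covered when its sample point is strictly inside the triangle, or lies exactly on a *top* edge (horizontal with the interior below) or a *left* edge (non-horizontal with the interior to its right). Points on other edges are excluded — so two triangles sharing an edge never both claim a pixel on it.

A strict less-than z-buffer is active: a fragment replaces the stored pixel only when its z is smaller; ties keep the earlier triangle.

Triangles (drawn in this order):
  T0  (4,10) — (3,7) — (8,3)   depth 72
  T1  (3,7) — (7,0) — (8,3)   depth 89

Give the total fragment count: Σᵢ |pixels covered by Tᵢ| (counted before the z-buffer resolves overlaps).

T0:
  2·area = 19
  edge (4, 10)→(3, 7): d=(-1,-3) top-left  bias=+0
  edge (3, 7)→(8, 3): d=(5,-4) top-left  bias=+0
  edge (8, 3)→(4, 10): d=(-4,7) right/bottom  bias=-1
    (0,0)@(1, 1): e=[0,-38,57] → .  [on edge]
    (1,3)@(3, 7): e=[0,0,19] → X  [on edge]
    (2,3)@(5, 7): e=[6,8,5] → X
    (3,3)@(7, 7): e=[12,16,-9] → .
    (1,4)@(3, 9): e=[-2,10,11] → .
    (2,4)@(5, 9): e=[4,18,-3] → .
  covered (2 px):
    . . . .
    . . . .
    . . . .
    . X X .
    . . . .
    . . . .
T1:
  2·area = 19
  edge (3, 7)→(7, 0): d=(4,-7) top-left  bias=+0
  edge (7, 0)→(8, 3): d=(1,3) right/bottom  bias=-1
  edge (8, 3)→(3, 7): d=(-5,4) right/bottom  bias=-1
    (3,0)@(7, 1): e=[4,1,14] → X
    (3,1)@(7, 3): e=[12,3,4] → X
    (2,2)@(5, 5): e=[6,11,2] → X
    (3,2)@(7, 5): e=[20,5,-6] → .
    (1,3)@(3, 7): e=[0,19,0] → .  [on edge]
    (2,3)@(5, 7): e=[14,13,-8] → .
  covered (3 px):
    . . . X
    . . . X
    . . X .
    . . . .
    . . . .
    . . . .

Result: 5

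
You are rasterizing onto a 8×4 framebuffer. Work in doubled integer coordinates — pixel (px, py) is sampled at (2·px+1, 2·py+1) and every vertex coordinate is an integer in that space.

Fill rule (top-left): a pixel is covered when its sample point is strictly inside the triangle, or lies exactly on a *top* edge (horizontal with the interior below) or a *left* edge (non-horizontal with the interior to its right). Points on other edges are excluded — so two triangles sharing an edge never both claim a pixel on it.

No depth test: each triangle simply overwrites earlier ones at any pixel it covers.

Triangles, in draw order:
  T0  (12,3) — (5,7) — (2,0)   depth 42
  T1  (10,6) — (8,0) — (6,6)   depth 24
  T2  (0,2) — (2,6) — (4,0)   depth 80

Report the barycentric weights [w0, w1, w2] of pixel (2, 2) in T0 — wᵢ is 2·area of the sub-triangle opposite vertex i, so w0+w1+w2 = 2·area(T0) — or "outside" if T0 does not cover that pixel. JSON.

T0:
  2·area = 61
  edge (12, 3)→(5, 7): d=(-7,4) right/bottom  bias=-1
  edge (5, 7)→(2, 0): d=(-3,-7) top-left  bias=+0
  edge (2, 0)→(12, 3): d=(10,3) right/bottom  bias=-1
    (1,0)@(3, 1): e=[50,4,7] → X
    (2,0)@(5, 1): e=[42,18,1] → X
    (3,0)@(7, 1): e=[34,32,-5] → .
    (1,1)@(3, 3): e=[36,-2,27] → .
    (2,1)@(5, 3): e=[28,12,21] → X
    (3,1)@(7, 3): e=[20,26,15] → X
    (4,1)@(9, 3): e=[12,40,9] → X
    (5,1)@(11, 3): e=[4,54,3] → X
    (6,1)@(13, 3): e=[-4,68,-3] → .
    (2,2)@(5, 5): e=[14,6,41] → X
    (4,2)@(9, 5): e=[-2,34,29] → .
    (5,2)@(11, 5): e=[-10,48,23] → .
    (2,3)@(5, 7): e=[0,0,61] → .  [on edge]
  covered (8 px):
    . X X . . . . .
    . . X X X X . .
    . . X X . . . .
    . . . . . . . .
T1:
  2·area = 24  (B↔C swapped to make it positive)
  edge (10, 6)→(6, 6): d=(-4,0) right/bottom  bias=-1
  edge (6, 6)→(8, 0): d=(2,-6) top-left  bias=+0
  edge (8, 0)→(10, 6): d=(2,6) right/bottom  bias=-1
    (3,1)@(7, 3): e=[12,0,12] → X  [on edge]
    (4,1)@(9, 3): e=[12,12,0] → .  [on edge]
    (3,2)@(7, 5): e=[4,4,16] → X
    (4,2)@(9, 5): e=[4,16,4] → X
    (5,2)@(11, 5): e=[4,28,-8] → .
    (3,3)@(7, 7): e=[-4,8,20] → .
    (4,3)@(9, 7): e=[-4,20,8] → .
  covered (3 px):
    . . . . . . . .
    . . . X . . . .
    . . . X X . . .
    . . . . . . . .
T2:
  2·area = 20  (B↔C swapped to make it positive)
  edge (0, 2)→(4, 0): d=(4,-2) top-left  bias=+0
  edge (4, 0)→(2, 6): d=(-2,6) right/bottom  bias=-1
  edge (2, 6)→(0, 2): d=(-2,-4) top-left  bias=+0
    (1,0)@(3, 1): e=[2,4,14] → X
    (2,0)@(5, 1): e=[6,-8,22] → .
    (0,1)@(1, 3): e=[6,12,2] → X
    (1,1)@(3, 3): e=[10,0,10] → .  [on edge]
    (0,2)@(1, 5): e=[14,8,-2] → .
  covered (2 px):
    . X . . . . . .
    X . . . . . . .
    . . . . . . . .
    . . . . . . . .

Answer: [6,41,14]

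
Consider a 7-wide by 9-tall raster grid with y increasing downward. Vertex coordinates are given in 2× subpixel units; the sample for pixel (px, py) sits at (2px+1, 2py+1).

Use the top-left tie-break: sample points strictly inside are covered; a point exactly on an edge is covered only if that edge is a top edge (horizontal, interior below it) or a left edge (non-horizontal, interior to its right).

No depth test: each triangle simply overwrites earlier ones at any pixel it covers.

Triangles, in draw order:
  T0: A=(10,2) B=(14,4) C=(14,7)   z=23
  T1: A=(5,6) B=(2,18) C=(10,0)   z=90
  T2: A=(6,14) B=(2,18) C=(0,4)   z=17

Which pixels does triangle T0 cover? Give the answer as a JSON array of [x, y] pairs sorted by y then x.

T0:
  2·area = 12
  edge (10, 2)→(14, 4): d=(4,2) right/bottom  bias=-1
  edge (14, 4)→(14, 7): d=(0,3) right/bottom  bias=-1
  edge (14, 7)→(10, 2): d=(-4,-5) top-left  bias=+0
    (5,1)@(11, 3): e=[2,9,1] → █
    (6,1)@(13, 3): e=[-2,3,11] → ·
    (5,2)@(11, 5): e=[10,9,-7] → ·
    (6,2)@(13, 5): e=[6,3,3] → █
    (6,3)@(13, 7): e=[14,3,-5] → ·
  covered (2 px):
    · · · · · · ·
    · · · · · █ ·
    · · · · · · █
    · · · · · · ·
    · · · · · · ·
    · · · · · · ·
    · · · · · · ·
    · · · · · · ·
    · · · · · · ·
T1:
  2·area = 42  (B↔C swapped to make it positive)
  edge (5, 6)→(10, 0): d=(5,-6) top-left  bias=+0
  edge (10, 0)→(2, 18): d=(-8,18) right/bottom  bias=-1
  edge (2, 18)→(5, 6): d=(3,-12) top-left  bias=+0
    (3,2)@(7, 5): e=[7,14,21] → █
    (4,2)@(9, 5): e=[19,-22,45] → ·
    (2,3)@(5, 7): e=[5,34,3] → █
    (3,3)@(7, 7): e=[17,-2,27] → ·
    (2,4)@(5, 9): e=[15,18,9] → █
    (3,4)@(7, 9): e=[27,-18,33] → ·
    (2,5)@(5, 11): e=[25,2,15] → █
    (3,5)@(7, 11): e=[37,-34,39] → ·
    (2,6)@(5, 13): e=[35,-14,21] → ·
    (1,7)@(3, 15): e=[33,6,3] → █
    (2,7)@(5, 15): e=[45,-30,27] → ·
    (1,8)@(3, 17): e=[43,-10,9] → ·
  covered (5 px):
    · · · · · · ·
    · · · · · · ·
    · · · █ · · ·
    · · █ · · · ·
    · · █ · · · ·
    · · █ · · · ·
    · · · · · · ·
    · █ · · · · ·
    · · · · · · ·
T2:
  2·area = 64
  edge (6, 14)→(2, 18): d=(-4,4) right/bottom  bias=-1
  edge (2, 18)→(0, 4): d=(-2,-14) top-left  bias=+0
  edge (0, 4)→(6, 14): d=(6,10) right/bottom  bias=-1
    (0,3)@(1, 7): e=[48,8,8] → █
    (1,3)@(3, 7): e=[40,36,-12] → ·
    (6,3)@(13, 7): e=[0,176,-112] → ·  [on edge]
    (0,4)@(1, 9): e=[40,4,20] → █
    (1,4)@(3, 9): e=[32,32,0] → ·  [on edge]
    (5,4)@(11, 9): e=[0,144,-80] → ·  [on edge]
    (0,5)@(1, 11): e=[32,0,32] → █  [on edge]
    (1,5)@(3, 11): e=[24,28,12] → █
    (2,5)@(5, 11): e=[16,56,-8] → ·
    (4,5)@(9, 11): e=[0,112,-48] → ·  [on edge]
    (0,6)@(1, 13): e=[24,-4,44] → ·
    (1,6)@(3, 13): e=[16,24,24] → █
    (3,6)@(7, 13): e=[0,80,-16] → ·  [on edge]
    (2,7)@(5, 15): e=[0,48,16] → ·  [on edge]
    (1,8)@(3, 17): e=[0,16,48] → ·  [on edge]
  covered (7 px):
    · · · · · · ·
    · · · · · · ·
    · · · · · · ·
    █ · · · · · ·
    █ · · · · · ·
    █ █ · · · · ·
    · █ █ · · · ·
    · █ · · · · ·
    · · · · · · ·

Result: [[5,1],[6,2]]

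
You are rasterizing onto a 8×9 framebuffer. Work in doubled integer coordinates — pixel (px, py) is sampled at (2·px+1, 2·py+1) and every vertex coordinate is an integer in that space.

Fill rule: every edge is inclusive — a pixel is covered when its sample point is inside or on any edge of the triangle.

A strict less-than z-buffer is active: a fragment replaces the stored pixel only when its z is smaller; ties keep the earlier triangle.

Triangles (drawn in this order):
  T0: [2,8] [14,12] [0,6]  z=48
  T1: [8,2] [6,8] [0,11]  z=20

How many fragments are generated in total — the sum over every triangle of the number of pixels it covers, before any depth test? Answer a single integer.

T0:
  2·area = 16  (B↔C swapped to make it positive)
  edge (2, 8)→(0, 6): d=(-2,-2) inclusive
  edge (0, 6)→(14, 12): d=(14,6) inclusive
  edge (14, 12)→(2, 8): d=(-12,-4) inclusive
    (0,3)@(1, 7): e=[0,8,8] → █  [on edge]
    (1,3)@(3, 7): e=[4,-4,16] → ·
    (0,4)@(1, 9): e=[-4,36,-16] → ·
    (1,4)@(3, 9): e=[0,24,-8] → ·  [on edge]
    (2,4)@(5, 9): e=[4,12,0] → █  [on edge]
    (3,4)@(7, 9): e=[8,0,8] → █  [on edge]
    (4,4)@(9, 9): e=[12,-12,16] → ·
    (2,5)@(5, 11): e=[0,40,-24] → ·  [on edge]
    (3,5)@(7, 11): e=[4,28,-16] → ·
    (5,5)@(11, 11): e=[12,4,0] → █  [on edge]
    (6,5)@(13, 11): e=[16,-8,8] → ·
    (3,6)@(7, 13): e=[0,56,-40] → ·  [on edge]
    (4,7)@(9, 15): e=[0,72,-56] → ·  [on edge]
    (5,8)@(11, 17): e=[0,88,-72] → ·  [on edge]
  covered (4 px):
    · · · · · · · ·
    · · · · · · · ·
    · · · · · · · ·
    █ · · · · · · ·
    · · █ █ · · · ·
    · · · · · █ · ·
    · · · · · · · ·
    · · · · · · · ·
    · · · · · · · ·
T1:
  2·area = 30
  edge (8, 2)→(6, 8): d=(-2,6) inclusive
  edge (6, 8)→(0, 11): d=(-6,3) inclusive
  edge (0, 11)→(8, 2): d=(8,-9) inclusive
    (3,2)@(7, 5): e=[0,15,15] → █  [on edge]
    (4,2)@(9, 5): e=[-12,9,33] → ·
    (2,3)@(5, 7): e=[8,9,13] → █
    (3,3)@(7, 7): e=[-4,3,31] → ·
    (1,4)@(3, 9): e=[16,3,11] → █
    (2,4)@(5, 9): e=[4,-3,29] → ·
    (1,5)@(3, 11): e=[12,-9,27] → ·
    (2,5)@(5, 11): e=[0,-15,45] → ·  [on edge]
    (1,8)@(3, 17): e=[0,-45,75] → ·  [on edge]
  covered (3 px):
    · · · · · · · ·
    · · · · · · · ·
    · · · █ · · · ·
    · · █ · · · · ·
    · █ · · · · · ·
    · · · · · · · ·
    · · · · · · · ·
    · · · · · · · ·
    · · · · · · · ·

Result: 7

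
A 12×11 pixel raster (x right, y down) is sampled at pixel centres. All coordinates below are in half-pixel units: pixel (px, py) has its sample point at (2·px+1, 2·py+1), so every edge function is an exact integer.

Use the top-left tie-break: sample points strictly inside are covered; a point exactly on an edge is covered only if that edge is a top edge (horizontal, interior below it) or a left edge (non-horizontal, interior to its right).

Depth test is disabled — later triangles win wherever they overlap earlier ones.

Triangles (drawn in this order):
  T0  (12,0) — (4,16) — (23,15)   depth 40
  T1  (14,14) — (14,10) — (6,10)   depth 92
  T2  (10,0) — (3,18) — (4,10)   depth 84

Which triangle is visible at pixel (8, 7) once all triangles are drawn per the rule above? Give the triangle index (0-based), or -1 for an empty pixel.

T0:
  2·area = 296  (B↔C swapped to make it positive)
  edge (12, 0)→(23, 15): d=(11,15) right/bottom  bias=-1
  edge (23, 15)→(4, 16): d=(-19,1) right/bottom  bias=-1
  edge (4, 16)→(12, 0): d=(8,-16) top-left  bias=+0
    (5,1)@(11, 3): e=[48,240,8] → #
    (6,1)@(13, 3): e=[18,238,40] → #
    (7,1)@(15, 3): e=[-12,236,72] → ·
    (5,2)@(11, 5): e=[70,202,24] → #
    (7,2)@(15, 5): e=[10,198,88] → #
    (8,2)@(17, 5): e=[-20,196,120] → ·
    (4,3)@(9, 7): e=[122,166,8] → #
    (8,3)@(17, 7): e=[2,158,136] → #
    (9,3)@(19, 7): e=[-28,156,168] → ·
    (4,4)@(9, 9): e=[144,128,24] → #
    (9,4)@(19, 9): e=[-6,118,184] → ·
    (3,5)@(7, 11): e=[196,92,8] → #
    (11,7)@(23, 15): e=[0,0,296] → ·  [on edge]
  covered (39 px):
    · · · · · · · · · · · ·
    · · · · · # # · · · · ·
    · · · · · # # # · · · ·
    · · · · # # # # # · · ·
    · · · · # # # # # · · ·
    · · · # # # # # # # · ·
    · · · # # # # # # # # ·
    · · # # # # # # # # # ·
    · · · · · · · · · · · ·
    · · · · · · · · · · · ·
    · · · · · · · · · · · ·
T1:
  2·area = 32  (B↔C swapped to make it positive)
  edge (14, 14)→(6, 10): d=(-8,-4) top-left  bias=+0
  edge (6, 10)→(14, 10): d=(8,0) top-left  bias=+0
  edge (14, 10)→(14, 14): d=(0,4) right/bottom  bias=-1
    (4,5)@(9, 11): e=[4,8,20] → #
    (5,5)@(11, 11): e=[12,8,12] → #
    (6,5)@(13, 11): e=[20,8,4] → #
    (7,5)@(15, 11): e=[28,8,-4] → ·
    (4,6)@(9, 13): e=[-12,24,20] → ·
    (5,6)@(11, 13): e=[-4,24,12] → ·
    (6,6)@(13, 13): e=[4,24,4] → #
    (7,6)@(15, 13): e=[12,24,-4] → ·
    (6,7)@(13, 15): e=[-12,40,4] → ·
  covered (4 px):
    · · · · · · · · · · · ·
    · · · · · · · · · · · ·
    · · · · · · · · · · · ·
    · · · · · · · · · · · ·
    · · · · · · · · · · · ·
    · · · · # # # · · · · ·
    · · · · · · # · · · · ·
    · · · · · · · · · · · ·
    · · · · · · · · · · · ·
    · · · · · · · · · · · ·
    · · · · · · · · · · · ·
T2:
  2·area = 38
  edge (10, 0)→(3, 18): d=(-7,18) right/bottom  bias=-1
  edge (3, 18)→(4, 10): d=(1,-8) top-left  bias=+0
  edge (4, 10)→(10, 0): d=(6,-10) top-left  bias=+0
    (3,2)@(7, 5): e=[19,19,0] → #  [on edge]
    (4,2)@(9, 5): e=[-17,35,20] → ·
    (3,3)@(7, 7): e=[5,21,12] → #
    (4,3)@(9, 7): e=[-31,37,32] → ·
    (2,4)@(5, 9): e=[27,7,4] → #
    (3,4)@(7, 9): e=[-9,23,24] → ·
    (2,5)@(5, 11): e=[13,9,16] → #
    (3,5)@(7, 11): e=[-23,25,36] → ·
    (2,6)@(5, 13): e=[-1,11,28] → ·
    (0,7)@(1, 15): e=[57,-19,0] → ·  [on edge]
  covered (4 px):
    · · · · · · · · · · · ·
    · · · · · · · · · · · ·
    · · · # · · · · · · · ·
    · · · # · · · · · · · ·
    · · # · · · · · · · · ·
    · · # · · · · · · · · ·
    · · · · · · · · · · · ·
    · · · · · · · · · · · ·
    · · · · · · · · · · · ·
    · · · · · · · · · · · ·
    · · · · · · · · · · · ·

Z-buffer (winner per pixel, '.' = empty):
  . . . . . . . . . . . .
  . . . . . 0 0 . . . . .
  . . . 2 . 0 0 0 . . . .
  . . . 2 0 0 0 0 0 . . .
  . . 2 . 0 0 0 0 0 . . .
  . . 2 0 1 1 1 0 0 0 . .
  . . . 0 0 0 1 0 0 0 0 .
  . . 0 0 0 0 0 0 0 0 0 .
  . . . . . . . . . . . .
  . . . . . . . . . . . .
  . . . . . . . . . . . .

Result: 0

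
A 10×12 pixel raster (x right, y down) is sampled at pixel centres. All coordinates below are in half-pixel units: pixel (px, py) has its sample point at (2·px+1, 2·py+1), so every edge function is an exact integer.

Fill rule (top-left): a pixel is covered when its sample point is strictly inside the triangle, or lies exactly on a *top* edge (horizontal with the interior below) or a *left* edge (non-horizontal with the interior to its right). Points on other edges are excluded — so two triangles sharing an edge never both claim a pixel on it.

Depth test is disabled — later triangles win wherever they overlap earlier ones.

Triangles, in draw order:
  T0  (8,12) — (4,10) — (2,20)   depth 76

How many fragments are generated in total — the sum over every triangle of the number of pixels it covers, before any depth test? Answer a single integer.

T0:
  2·area = 44  (B↔C swapped to make it positive)
  edge (8, 12)→(2, 20): d=(-6,8) right/bottom  bias=-1
  edge (2, 20)→(4, 10): d=(2,-10) top-left  bias=+0
  edge (4, 10)→(8, 12): d=(4,2) right/bottom  bias=-1
    (2,2)@(5, 5): e=[66,0,-22] → .  [on edge]
    (2,5)@(5, 11): e=[30,12,2] → X
    (3,5)@(7, 11): e=[14,32,-2] → .
    (2,6)@(5, 13): e=[18,16,10] → X
    (3,6)@(7, 13): e=[2,36,6] → X
    (4,6)@(9, 13): e=[-14,56,2] → .
    (1,7)@(3, 15): e=[22,0,22] → X  [on edge]
    (3,7)@(7, 15): e=[-10,40,14] → .
    (1,8)@(3, 17): e=[10,4,30] → X
    (2,8)@(5, 17): e=[-6,24,26] → .
    (1,9)@(3, 19): e=[-2,8,38] → .
  covered (6 px):
    . . . . . . . . . .
    . . . . . . . . . .
    . . . . . . . . . .
    . . . . . . . . . .
    . . . . . . . . . .
    . . X . . . . . . .
    . . X X . . . . . .
    . X X . . . . . . .
    . X . . . . . . . .
    . . . . . . . . . .
    . . . . . . . . . .
    . . . . . . . . . .

Answer: 6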